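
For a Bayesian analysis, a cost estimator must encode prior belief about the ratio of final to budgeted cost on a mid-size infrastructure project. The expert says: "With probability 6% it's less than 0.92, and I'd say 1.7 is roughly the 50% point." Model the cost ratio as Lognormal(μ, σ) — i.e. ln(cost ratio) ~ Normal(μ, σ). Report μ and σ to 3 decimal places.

If T ~ Lognormal(μ,σ) then ln T ~ Normal(μ,σ), so the p-quantile of ln T is μ + z_p·σ.
ln(0.92) = -0.08338 and ln(1.7) = 0.5306; z_{0.06} = -1.555, z_{0.5} = 0.
σ = (0.5306 − -0.08338)/(0 − (-1.555)) = 0.395.
μ = -0.08338 − (-1.555)·0.395 = 0.531.

μ ≈ 0.531, σ ≈ 0.395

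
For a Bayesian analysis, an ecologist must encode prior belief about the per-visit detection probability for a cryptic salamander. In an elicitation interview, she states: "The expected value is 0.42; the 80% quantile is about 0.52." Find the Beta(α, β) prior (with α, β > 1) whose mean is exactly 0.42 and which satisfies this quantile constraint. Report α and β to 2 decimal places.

α ≈ 7.17, β ≈ 9.90

With mean 0.42 fixed, write α = 0.42s, β = 0.58s where s = α+β.
Need P(θ < 0.52) = 0.8 under Beta(0.42s, 0.58s). Normal approximation: (q−m)/√(m(1−m)/s) ≈ z_{0.8} = 0.842, so s ≈ 0.42·0.58·(0.842)²/(0.52−0.42)² = 17.3.
At s = 17.3: P(θ<0.52) ≈ 0.801. Adjusting to match 0.8 gives s ≈ 17.07.
So α = 0.42·17.07 ≈ 7.17, β = 0.58·17.07 ≈ 9.90.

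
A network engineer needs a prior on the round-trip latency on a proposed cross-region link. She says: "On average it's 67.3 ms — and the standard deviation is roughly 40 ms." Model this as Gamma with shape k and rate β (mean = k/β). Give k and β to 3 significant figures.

k ≈ 2.83, β ≈ 0.0421

For Gamma(k, rate β): mean = k/β, variance = k/β², so CV = 1/√k.
CV = SD/mean = 40/67.3 = 0.5944, hence k = 1/CV² = 2.83.
Then β = k/mean = 2.83/67.3 = 0.0421.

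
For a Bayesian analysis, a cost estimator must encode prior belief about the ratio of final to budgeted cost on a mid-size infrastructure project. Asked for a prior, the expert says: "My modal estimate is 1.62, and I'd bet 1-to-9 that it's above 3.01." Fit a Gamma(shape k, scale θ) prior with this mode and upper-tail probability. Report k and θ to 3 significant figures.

Gamma(k,θ) with k>1 has mode (k−1)θ, so θ = 1.62/(k−1).
Need P(X < 3.01) = 0.9 with θ tied to k this way. Start at k = 2, θ = 1.62: P(X<3.01) ≈ 0.554.
Too low — raise k to concentrate. Iterating converges to k ≈ 5.97.
Then θ = 1.62/(5.97−1) ≈ 0.326.

k ≈ 5.97, θ ≈ 0.326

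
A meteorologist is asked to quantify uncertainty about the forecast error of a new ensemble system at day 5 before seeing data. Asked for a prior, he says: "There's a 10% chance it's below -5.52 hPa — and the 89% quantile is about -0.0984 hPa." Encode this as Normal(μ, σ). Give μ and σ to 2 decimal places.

μ = -2.75, σ = 2.16

The p-quantile of Normal(μ,σ) is μ + z_p·σ, with z_{0.1} = -1.282 and z_{0.89} = 1.227.
Eliminate σ: μ = (z₂·x₁ − z₁·x₂)/(z₂ − z₁) = (1.227·-5.52 − (-1.282)·-0.0984)/2.508 = -2.75.
Then σ = (x₂ − x₁)/(z₂ − z₁) = (-0.0984 − -5.52)/2.508 = 2.16.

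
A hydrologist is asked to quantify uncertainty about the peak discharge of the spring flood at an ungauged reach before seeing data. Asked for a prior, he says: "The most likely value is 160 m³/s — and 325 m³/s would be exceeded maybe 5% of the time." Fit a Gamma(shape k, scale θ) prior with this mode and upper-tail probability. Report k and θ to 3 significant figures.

k ≈ 6.51, θ ≈ 29

Gamma(k,θ) with k>1 has mode (k−1)θ, so θ = 160/(k−1).
Need P(X < 325) = 0.95 with θ tied to k this way. Start at k = 2, θ = 160: P(X<325) ≈ 0.602.
Too low — raise k to concentrate. Iterating converges to k ≈ 6.51.
Then θ = 160/(6.51−1) ≈ 29.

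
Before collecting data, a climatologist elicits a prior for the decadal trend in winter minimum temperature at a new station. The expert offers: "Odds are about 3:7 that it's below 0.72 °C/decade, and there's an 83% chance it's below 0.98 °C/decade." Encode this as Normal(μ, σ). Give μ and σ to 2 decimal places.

μ = 0.81, σ = 0.18

For Normal(μ,σ), the p-quantile is μ + z_p·σ. Here z_{0.3} = -0.5244, z_{0.83} = 0.9542.
So 0.72 = μ − 0.5244σ and 0.98 = μ + 0.9542σ.
Subtracting: σ = (0.98 − 0.72)/(0.9542 − (-0.5244)) = 0.18.
Then μ = 0.72 − (-0.5244)·0.18 = 0.81.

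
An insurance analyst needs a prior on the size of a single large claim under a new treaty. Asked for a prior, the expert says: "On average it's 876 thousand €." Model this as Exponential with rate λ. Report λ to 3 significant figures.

λ ≈ 0.00114

Exponential mean = 1/λ, so λ = 1/876.0 = 0.00114.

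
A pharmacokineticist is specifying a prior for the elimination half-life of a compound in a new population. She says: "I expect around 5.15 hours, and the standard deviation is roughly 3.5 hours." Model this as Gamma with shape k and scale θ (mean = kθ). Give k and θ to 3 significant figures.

For Gamma(k, scale θ): mean = kθ, variance = kθ², so CV = 1/√k.
CV = SD/mean = 3.5/5.15 = 0.6796, hence k = 1/CV² = 2.17.
Then θ = mean/k = 5.15/2.17 = 2.38.

k ≈ 2.17, θ ≈ 2.38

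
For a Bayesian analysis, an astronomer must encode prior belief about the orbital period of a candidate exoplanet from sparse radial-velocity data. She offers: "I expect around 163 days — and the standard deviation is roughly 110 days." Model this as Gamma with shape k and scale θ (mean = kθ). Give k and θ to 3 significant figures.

k ≈ 2.2, θ ≈ 74.2

For Gamma(k, scale θ): mean = kθ, variance = kθ², so CV = 1/√k.
CV = SD/mean = 110/163 = 0.6748, hence k = 1/CV² = 2.2.
Then θ = mean/k = 163/2.2 = 74.2.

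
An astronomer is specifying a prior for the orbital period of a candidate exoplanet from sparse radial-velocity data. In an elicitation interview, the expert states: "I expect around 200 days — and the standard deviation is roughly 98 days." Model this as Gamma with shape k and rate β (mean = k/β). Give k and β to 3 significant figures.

For Gamma(k, rate β): mean = k/β, variance = k/β², so CV = 1/√k.
CV = SD/mean = 98/200 = 0.49, hence k = 1/CV² = 4.16.
Then β = k/mean = 4.16/200 = 0.0208.

k ≈ 4.16, β ≈ 0.0208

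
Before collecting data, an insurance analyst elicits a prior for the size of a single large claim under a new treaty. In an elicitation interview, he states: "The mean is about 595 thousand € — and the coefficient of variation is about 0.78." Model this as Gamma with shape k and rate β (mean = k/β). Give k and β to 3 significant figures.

k ≈ 1.64, β ≈ 0.00276

For Gamma(k, rate β): mean = k/β, variance = k/β², so CV = 1/√k.
CV = 0.78, hence k = 1/CV² = 1.64.
Then β = k/mean = 1.64/595 = 0.00276.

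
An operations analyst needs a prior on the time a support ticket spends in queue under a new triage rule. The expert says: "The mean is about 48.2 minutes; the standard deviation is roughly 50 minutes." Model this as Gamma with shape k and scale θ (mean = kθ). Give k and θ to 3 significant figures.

For Gamma(k, scale θ): mean = kθ, variance = kθ², so CV = 1/√k.
CV = SD/mean = 50/48.2 = 1.037, hence k = 1/CV² = 0.929.
Then θ = mean/k = 48.2/0.929 = 51.9.

k ≈ 0.929, θ ≈ 51.9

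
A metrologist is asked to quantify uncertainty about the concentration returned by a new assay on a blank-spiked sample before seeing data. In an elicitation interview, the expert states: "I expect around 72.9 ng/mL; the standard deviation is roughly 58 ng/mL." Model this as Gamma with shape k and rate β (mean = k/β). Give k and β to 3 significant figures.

k ≈ 1.58, β ≈ 0.0217

For Gamma(k, rate β): mean = k/β, variance = k/β², so CV = 1/√k.
CV = SD/mean = 58/72.9 = 0.7956, hence k = 1/CV² = 1.58.
Then β = k/mean = 1.58/72.9 = 0.0217.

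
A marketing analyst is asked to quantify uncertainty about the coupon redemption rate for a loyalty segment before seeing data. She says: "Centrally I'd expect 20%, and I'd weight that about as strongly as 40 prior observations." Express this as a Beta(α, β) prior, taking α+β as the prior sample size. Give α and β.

Under the effective-sample-size interpretation, Beta(α, β) has prior mean α/(α+β) and prior sample size α+β.
So α+β = 40 and α/(α+β) = 0.2, giving α = 0.2·40 = 8 and β = 40 − 8 = 32.

α = 8, β = 32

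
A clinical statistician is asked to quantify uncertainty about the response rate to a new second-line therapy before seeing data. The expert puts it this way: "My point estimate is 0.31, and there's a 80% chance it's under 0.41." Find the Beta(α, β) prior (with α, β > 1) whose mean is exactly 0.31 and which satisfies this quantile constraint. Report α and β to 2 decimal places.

With mean 0.31 fixed, write α = 0.31s, β = 0.69s where s = α+β.
Need P(θ < 0.41) = 0.8 under Beta(0.31s, 0.69s). Normal approximation: (q−m)/√(m(1−m)/s) ≈ z_{0.8} = 0.842, so s ≈ 0.31·0.69·(0.842)²/(0.41−0.31)² = 15.2.
At s = 15.2: P(θ<0.41) ≈ 0.805. Adjusting to match 0.8 gives s ≈ 14.36.
So α = 0.31·14.36 ≈ 4.45, β = 0.69·14.36 ≈ 9.91.

α ≈ 4.45, β ≈ 9.91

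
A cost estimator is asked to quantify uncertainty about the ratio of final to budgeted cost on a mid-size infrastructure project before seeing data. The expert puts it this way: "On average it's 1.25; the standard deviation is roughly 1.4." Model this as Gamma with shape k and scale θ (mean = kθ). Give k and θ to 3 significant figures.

k ≈ 0.797, θ ≈ 1.57

For Gamma(k, scale θ): mean = kθ, variance = kθ², so CV = 1/√k.
CV = SD/mean = 1.4/1.25 = 1.12, hence k = 1/CV² = 0.797.
Then θ = mean/k = 1.25/0.797 = 1.57.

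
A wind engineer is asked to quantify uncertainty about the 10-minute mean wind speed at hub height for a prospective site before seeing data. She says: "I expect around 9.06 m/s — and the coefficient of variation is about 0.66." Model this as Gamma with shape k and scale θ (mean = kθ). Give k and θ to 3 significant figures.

For Gamma(k, scale θ): mean = kθ, variance = kθ², so CV = 1/√k.
CV = 0.66, hence k = 1/CV² = 2.3.
Then θ = mean/k = 9.06/2.3 = 3.95.

k ≈ 2.3, θ ≈ 3.95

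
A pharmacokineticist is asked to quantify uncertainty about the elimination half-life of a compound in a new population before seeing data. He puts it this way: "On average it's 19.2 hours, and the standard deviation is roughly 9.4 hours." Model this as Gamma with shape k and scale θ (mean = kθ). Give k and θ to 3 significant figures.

k ≈ 4.17, θ ≈ 4.6

For Gamma(k, scale θ): mean = kθ, variance = kθ², so CV = 1/√k.
CV = SD/mean = 9.4/19.2 = 0.4896, hence k = 1/CV² = 4.17.
Then θ = mean/k = 19.2/4.17 = 4.6.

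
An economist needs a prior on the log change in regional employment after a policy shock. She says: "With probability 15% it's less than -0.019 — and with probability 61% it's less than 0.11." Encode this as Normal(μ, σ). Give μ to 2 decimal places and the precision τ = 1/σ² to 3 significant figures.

μ = 0.08, τ = 104

The p-quantile of Normal(μ,σ) is μ + z_p·σ, with z_{0.15} = -1.036 and z_{0.61} = 0.2793.
Eliminate σ: μ = (z₂·x₁ − z₁·x₂)/(z₂ − z₁) = (0.2793·-0.019 − (-1.036)·0.11)/1.316 = 0.08.
Then σ = (x₂ − x₁)/(z₂ − z₁) = (0.11 − -0.019)/1.316 = 0.10.
Precision τ = 1/σ² = 1/0.09804² = 104.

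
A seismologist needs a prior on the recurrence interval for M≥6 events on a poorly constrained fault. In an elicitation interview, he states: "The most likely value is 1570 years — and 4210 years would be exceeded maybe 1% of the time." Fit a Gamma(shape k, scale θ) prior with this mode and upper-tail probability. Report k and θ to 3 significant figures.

Gamma(k,θ) with k>1 has mode (k−1)θ, so θ = 1570/(k−1).
Need P(X < 4210) = 0.99 with θ tied to k this way. Start at k = 2, θ = 1570: P(X<4210) ≈ 0.748.
Too low — raise k to concentrate. Iterating converges to k ≈ 5.75.
Then θ = 1570/(5.75−1) ≈ 331.

k ≈ 5.75, θ ≈ 331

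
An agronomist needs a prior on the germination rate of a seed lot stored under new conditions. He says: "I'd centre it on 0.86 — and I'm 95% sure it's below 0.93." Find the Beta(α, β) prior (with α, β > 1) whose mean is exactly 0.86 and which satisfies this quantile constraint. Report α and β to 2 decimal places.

α ≈ 44.44, β ≈ 7.24

With mean 0.86 fixed, write α = 0.86s, β = 0.14s where s = α+β.
Need P(θ < 0.93) = 0.95 under Beta(0.86s, 0.14s). Normal approximation: (q−m)/√(m(1−m)/s) ≈ z_{0.95} = 1.64, so s ≈ 0.86·0.14·(1.64)²/(0.93−0.86)² = 66.5.
At s = 66.5: P(θ<0.93) ≈ 0.971. Adjusting to match 0.95 gives s ≈ 51.68.
So α = 0.86·51.68 ≈ 44.44, β = 0.14·51.68 ≈ 7.24.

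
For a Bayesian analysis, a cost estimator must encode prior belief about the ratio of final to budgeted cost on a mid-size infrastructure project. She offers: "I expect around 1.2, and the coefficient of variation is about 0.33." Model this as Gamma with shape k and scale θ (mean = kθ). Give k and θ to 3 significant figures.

For Gamma(k, scale θ): mean = kθ, variance = kθ², so CV = 1/√k.
CV = 0.33, hence k = 1/CV² = 9.18.
Then θ = mean/k = 1.2/9.18 = 0.131.

k ≈ 9.18, θ ≈ 0.131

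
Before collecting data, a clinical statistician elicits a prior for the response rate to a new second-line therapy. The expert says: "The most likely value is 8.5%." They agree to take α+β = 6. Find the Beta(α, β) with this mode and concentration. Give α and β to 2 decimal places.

α = 1.34, β = 4.66

For α,β > 1 the Beta mode is (α−1)/(α+β−2). With α+β = 6, the mode is (α−1)/4.
Set (α−1)/4 = 0.085 → α = 1 + 0.085·4 = 1.34.
β = 6 − α = 4.66.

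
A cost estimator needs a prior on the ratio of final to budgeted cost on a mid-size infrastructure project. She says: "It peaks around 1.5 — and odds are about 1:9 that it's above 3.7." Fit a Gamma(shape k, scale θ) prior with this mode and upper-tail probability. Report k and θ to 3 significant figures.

k ≈ 3.36, θ ≈ 0.636

Gamma(k,θ) with k>1 has mode (k−1)θ, so θ = 1.5/(k−1).
Need P(X < 3.7) = 0.9 with θ tied to k this way. Start at k = 2, θ = 1.5: P(X<3.7) ≈ 0.706.
Too low — raise k to concentrate. Iterating converges to k ≈ 3.36.
Then θ = 1.5/(3.36−1) ≈ 0.636.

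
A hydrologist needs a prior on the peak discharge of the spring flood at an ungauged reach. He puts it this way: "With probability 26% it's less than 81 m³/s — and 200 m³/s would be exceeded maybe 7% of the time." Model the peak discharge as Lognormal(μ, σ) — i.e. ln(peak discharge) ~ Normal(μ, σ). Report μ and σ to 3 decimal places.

μ ≈ 4.669, σ ≈ 0.427

If T ~ Lognormal(μ,σ) then ln T ~ Normal(μ,σ), so the p-quantile of ln T is μ + z_p·σ.
ln(81) = 4.394 and ln(200) = 5.298; z_{0.26} = -0.6433, z_{0.93} = 1.476.
σ = (5.298 − 4.394)/(1.476 − (-0.6433)) = 0.427.
μ = 4.394 − (-0.6433)·0.427 = 4.669.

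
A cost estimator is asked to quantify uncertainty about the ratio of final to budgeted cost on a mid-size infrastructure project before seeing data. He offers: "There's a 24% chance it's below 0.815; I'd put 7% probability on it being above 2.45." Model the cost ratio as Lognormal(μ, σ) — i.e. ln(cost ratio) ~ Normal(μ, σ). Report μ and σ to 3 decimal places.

μ ≈ 0.152, σ ≈ 0.504

If T ~ Lognormal(μ,σ) then ln T ~ Normal(μ,σ), so the p-quantile of ln T is μ + z_p·σ.
ln(0.815) = -0.2046 and ln(2.45) = 0.8961; z_{0.24} = -0.7063, z_{0.93} = 1.476.
σ = (0.8961 − -0.2046)/(1.476 − (-0.7063)) = 0.504.
μ = -0.2046 − (-0.7063)·0.504 = 0.152.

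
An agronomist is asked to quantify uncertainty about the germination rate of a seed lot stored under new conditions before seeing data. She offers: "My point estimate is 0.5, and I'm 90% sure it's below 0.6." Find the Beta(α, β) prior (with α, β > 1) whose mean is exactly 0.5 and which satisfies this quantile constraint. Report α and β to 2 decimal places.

α ≈ 20.36, β ≈ 20.36

With mean 0.5 fixed, write α = 0.5s, β = 0.5s where s = α+β.
Need P(θ < 0.6) = 0.9 under Beta(0.5s, 0.5s). Normal approximation: (q−m)/√(m(1−m)/s) ≈ z_{0.9} = 1.28, so s ≈ 0.5·0.5·(1.28)²/(0.6−0.5)² = 41.1.
At s = 41.1: P(θ<0.6) ≈ 0.901. Adjusting to match 0.9 gives s ≈ 40.73.
So α = 0.5·40.73 ≈ 20.36, β = 0.5·40.73 ≈ 20.36.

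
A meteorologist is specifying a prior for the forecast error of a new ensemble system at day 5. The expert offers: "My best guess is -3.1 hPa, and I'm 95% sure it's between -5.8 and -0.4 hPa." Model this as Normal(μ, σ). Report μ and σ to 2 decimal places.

μ = -3.10, σ = 1.38

A symmetric 95% interval runs μ ± z·σ with z = 1.96.
Half-width = 2.7, so σ = 2.7/1.96 = 1.38.
μ is the stated best guess, -3.10.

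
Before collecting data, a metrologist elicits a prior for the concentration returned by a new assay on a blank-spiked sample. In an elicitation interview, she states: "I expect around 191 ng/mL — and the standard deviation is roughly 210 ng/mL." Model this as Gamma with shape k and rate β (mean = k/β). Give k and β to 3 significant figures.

k ≈ 0.827, β ≈ 0.00433

For Gamma(k, rate β): mean = k/β, variance = k/β², so CV = 1/√k.
CV = SD/mean = 210/191 = 1.099, hence k = 1/CV² = 0.827.
Then β = k/mean = 0.827/191 = 0.00433.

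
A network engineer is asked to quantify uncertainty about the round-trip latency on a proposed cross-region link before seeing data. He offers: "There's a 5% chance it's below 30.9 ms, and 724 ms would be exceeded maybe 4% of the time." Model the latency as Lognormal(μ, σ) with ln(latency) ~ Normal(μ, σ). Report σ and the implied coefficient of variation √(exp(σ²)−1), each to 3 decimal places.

σ ≈ 0.929, CV ≈ 1.170

If T ~ Lognormal(μ,σ) then ln T ~ Normal(μ,σ), so the p-quantile of ln T is μ + z_p·σ.
ln(30.9) = 3.431 and ln(724) = 6.585; z_{0.05} = -1.645, z_{0.96} = 1.751.
σ = (6.585 − 3.431)/(1.751 − (-1.645)) = 0.929.
μ = 3.431 − (-1.645)·0.929 = 4.959.
CV = √(exp(σ²)−1) = √(exp(0.8628)−1) = 1.170.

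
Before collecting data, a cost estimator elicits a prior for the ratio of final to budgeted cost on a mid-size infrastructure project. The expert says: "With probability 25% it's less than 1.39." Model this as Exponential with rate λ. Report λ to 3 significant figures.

λ ≈ 0.207

P(T < 1.39) = 1 − e^(−λ·1.39) = 0.25, so λ = −ln(1−0.25)/1.39 = −ln(0.75)/1.39 = 0.207.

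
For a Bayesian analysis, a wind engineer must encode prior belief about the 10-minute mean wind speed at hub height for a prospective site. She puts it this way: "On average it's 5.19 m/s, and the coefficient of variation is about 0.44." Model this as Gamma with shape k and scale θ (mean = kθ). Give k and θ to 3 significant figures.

For Gamma(k, scale θ): mean = kθ, variance = kθ², so CV = 1/√k.
CV = 0.44, hence k = 1/CV² = 5.17.
Then θ = mean/k = 5.19/5.17 = 1.

k ≈ 5.17, θ ≈ 1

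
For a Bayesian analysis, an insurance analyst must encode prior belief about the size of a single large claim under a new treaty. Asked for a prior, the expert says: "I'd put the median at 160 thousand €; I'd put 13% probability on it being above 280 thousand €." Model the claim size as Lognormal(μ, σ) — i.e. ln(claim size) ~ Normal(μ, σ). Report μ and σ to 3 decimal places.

μ ≈ 5.075, σ ≈ 0.497

If T ~ Lognormal(μ,σ) then ln T ~ Normal(μ,σ), so the p-quantile of ln T is μ + z_p·σ.
ln(160) = 5.075 and ln(280) = 5.635; z_{0.5} = 0, z_{0.87} = 1.126.
σ = (5.635 − 5.075)/(1.126 − (0)) = 0.497.
μ = 5.075 − (0)·0.497 = 5.075.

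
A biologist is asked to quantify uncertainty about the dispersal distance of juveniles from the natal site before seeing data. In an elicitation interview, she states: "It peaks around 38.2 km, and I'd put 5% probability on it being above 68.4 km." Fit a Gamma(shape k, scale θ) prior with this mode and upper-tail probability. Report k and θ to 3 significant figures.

Gamma(k,θ) with k>1 has mode (k−1)θ, so θ = 38.2/(k−1).
Need P(X < 68.4) = 0.95 with θ tied to k this way. Start at k = 2, θ = 38.2: P(X<68.4) ≈ 0.534.
Too low — raise k to concentrate. Iterating converges to k ≈ 9.21.
Then θ = 38.2/(9.21−1) ≈ 4.65.

k ≈ 9.21, θ ≈ 4.65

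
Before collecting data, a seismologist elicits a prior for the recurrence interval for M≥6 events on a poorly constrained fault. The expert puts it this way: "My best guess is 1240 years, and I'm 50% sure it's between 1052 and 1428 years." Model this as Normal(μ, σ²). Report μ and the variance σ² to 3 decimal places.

μ = 1240.000, σ² = 77689.976

A symmetric 50% interval runs μ ± z·σ with z = 0.6745.
Half-width = 188, so σ = 188/0.6745 = 278.7292 and σ² = 77689.976.
μ is the stated best guess, 1240.000.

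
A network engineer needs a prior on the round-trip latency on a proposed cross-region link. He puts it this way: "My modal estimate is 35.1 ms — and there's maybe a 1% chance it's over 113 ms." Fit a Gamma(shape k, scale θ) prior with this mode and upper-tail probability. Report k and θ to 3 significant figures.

Gamma(k,θ) with k>1 has mode (k−1)θ, so θ = 35.1/(k−1).
Need P(X < 113) = 0.99 with θ tied to k this way. Start at k = 2, θ = 35.1: P(X<113) ≈ 0.831.
Too low — raise k to concentrate. Iterating converges to k ≈ 4.24.
Then θ = 35.1/(4.24−1) ≈ 10.8.

k ≈ 4.24, θ ≈ 10.8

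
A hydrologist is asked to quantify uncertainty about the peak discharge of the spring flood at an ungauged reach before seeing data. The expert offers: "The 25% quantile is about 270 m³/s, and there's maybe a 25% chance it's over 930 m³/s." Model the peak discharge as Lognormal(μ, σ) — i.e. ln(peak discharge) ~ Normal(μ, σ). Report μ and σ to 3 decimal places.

μ ≈ 6.217, σ ≈ 0.917

If T ~ Lognormal(μ,σ) then ln T ~ Normal(μ,σ), so the p-quantile of ln T is μ + z_p·σ.
ln(270) = 5.598 and ln(930) = 6.835; z_{0.25} = -0.6745, z_{0.75} = 0.6745.
σ = (6.835 − 5.598)/(0.6745 − (-0.6745)) = 0.917.
μ = 5.598 − (-0.6745)·0.917 = 6.217.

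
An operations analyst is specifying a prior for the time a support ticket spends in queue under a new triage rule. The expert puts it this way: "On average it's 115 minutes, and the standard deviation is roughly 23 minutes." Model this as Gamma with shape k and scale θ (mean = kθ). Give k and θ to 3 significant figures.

k ≈ 25, θ ≈ 4.6

For Gamma(k, scale θ): mean = kθ, variance = kθ², so CV = 1/√k.
CV = SD/mean = 23/115 = 0.2, hence k = 1/CV² = 25.
Then θ = mean/k = 115/25 = 4.6.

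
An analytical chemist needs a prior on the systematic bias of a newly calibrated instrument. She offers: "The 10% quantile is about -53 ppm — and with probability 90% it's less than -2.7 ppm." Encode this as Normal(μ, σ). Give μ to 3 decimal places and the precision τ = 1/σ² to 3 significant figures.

For Normal(μ,σ), the p-quantile is μ + z_p·σ. Here z_{0.1} = -1.282, z_{0.9} = 1.282.
So -53 = μ − 1.282σ and -2.7 = μ + 1.282σ.
Subtracting: σ = (-2.7 − -53)/(1.282 − (-1.282)) = 19.625.
Then μ = -53 − (-1.282)·19.625 = -27.850.
Precision τ = 1/σ² = 1/19.62² = 0.0026.

μ = -27.850, τ = 0.0026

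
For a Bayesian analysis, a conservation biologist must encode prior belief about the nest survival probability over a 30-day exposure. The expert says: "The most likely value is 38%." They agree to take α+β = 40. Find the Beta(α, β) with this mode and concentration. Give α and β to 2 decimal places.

α = 15.44, β = 24.56

For α,β > 1 the Beta mode is (α−1)/(α+β−2). With α+β = 40, the mode is (α−1)/38.
Set (α−1)/38 = 0.38 → α = 1 + 0.38·38 = 15.44.
β = 40 − α = 24.56.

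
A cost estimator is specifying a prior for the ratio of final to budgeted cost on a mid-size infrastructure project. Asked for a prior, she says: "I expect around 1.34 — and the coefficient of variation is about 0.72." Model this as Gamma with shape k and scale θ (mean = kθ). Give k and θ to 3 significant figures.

k ≈ 1.93, θ ≈ 0.695

For Gamma(k, scale θ): mean = kθ, variance = kθ², so CV = 1/√k.
CV = 0.72, hence k = 1/CV² = 1.93.
Then θ = mean/k = 1.34/1.93 = 0.695.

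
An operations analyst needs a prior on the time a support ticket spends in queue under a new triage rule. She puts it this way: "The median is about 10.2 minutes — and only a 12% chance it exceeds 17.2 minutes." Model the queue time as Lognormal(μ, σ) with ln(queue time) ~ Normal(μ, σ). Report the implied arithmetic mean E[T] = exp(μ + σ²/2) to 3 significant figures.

E[T] ≈ 11.3 minutes

If T ~ Lognormal(μ,σ) then ln T ~ Normal(μ,σ), so the p-quantile of ln T is μ + z_p·σ.
ln(10.2) = 2.322 and ln(17.2) = 2.845; z_{0.5} = 0, z_{0.88} = 1.175.
σ = (2.845 − 2.322)/(1.175 − (0)) = 0.445.
μ = 2.322 − (0)·0.445 = 2.322.
E[T] = exp(μ + σ²/2) = exp(2.322 + 0.0989) = 11.3 minutes.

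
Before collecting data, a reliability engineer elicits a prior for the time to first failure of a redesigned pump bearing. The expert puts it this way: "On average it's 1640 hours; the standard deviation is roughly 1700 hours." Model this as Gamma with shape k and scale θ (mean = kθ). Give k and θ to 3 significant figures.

k ≈ 0.931, θ ≈ 1760

For Gamma(k, scale θ): mean = kθ, variance = kθ², so CV = 1/√k.
CV = SD/mean = 1700/1640 = 1.037, hence k = 1/CV² = 0.931.
Then θ = mean/k = 1640/0.931 = 1760.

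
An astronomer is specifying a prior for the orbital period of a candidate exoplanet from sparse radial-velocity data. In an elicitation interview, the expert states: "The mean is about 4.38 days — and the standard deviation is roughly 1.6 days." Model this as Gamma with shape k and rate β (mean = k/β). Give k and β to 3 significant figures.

For Gamma(k, rate β): mean = k/β, variance = k/β², so CV = 1/√k.
CV = SD/mean = 1.6/4.38 = 0.3653, hence k = 1/CV² = 7.49.
Then β = k/mean = 7.49/4.38 = 1.71.

k ≈ 7.49, β ≈ 1.71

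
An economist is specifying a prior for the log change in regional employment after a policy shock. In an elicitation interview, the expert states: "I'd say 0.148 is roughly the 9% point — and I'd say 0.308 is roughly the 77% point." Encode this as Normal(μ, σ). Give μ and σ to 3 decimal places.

For Normal(μ,σ), the p-quantile is μ + z_p·σ. Here z_{0.09} = -1.341, z_{0.77} = 0.7388.
So 0.148 = μ − 1.341σ and 0.308 = μ + 0.7388σ.
Subtracting: σ = (0.308 − 0.148)/(0.7388 − (-1.341)) = 0.077.
Then μ = 0.148 − (-1.341)·0.077 = 0.251.

μ = 0.251, σ = 0.077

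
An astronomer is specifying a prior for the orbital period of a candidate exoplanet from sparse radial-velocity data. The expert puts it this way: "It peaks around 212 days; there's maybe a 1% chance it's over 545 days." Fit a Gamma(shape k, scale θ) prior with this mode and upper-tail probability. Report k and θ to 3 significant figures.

Gamma(k,θ) with k>1 has mode (k−1)θ, so θ = 212/(k−1).
Need P(X < 545) = 0.99 with θ tied to k this way. Start at k = 2, θ = 212: P(X<545) ≈ 0.727.
Too low — raise k to concentrate. Iterating converges to k ≈ 6.23.
Then θ = 212/(6.23−1) ≈ 40.5.

k ≈ 6.23, θ ≈ 40.5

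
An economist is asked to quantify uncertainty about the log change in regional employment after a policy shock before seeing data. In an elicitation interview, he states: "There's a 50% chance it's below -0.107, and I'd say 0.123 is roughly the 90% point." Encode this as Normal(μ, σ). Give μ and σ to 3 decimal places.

μ = -0.107, σ = 0.179

The p-quantile of Normal(μ,σ) is μ + z_p·σ, with z_{0.5} = 0 and z_{0.9} = 1.282.
Eliminate σ: μ = (z₂·x₁ − z₁·x₂)/(z₂ − z₁) = (1.282·-0.107 − (0)·0.123)/1.282 = -0.107.
Then σ = (x₂ − x₁)/(z₂ − z₁) = (0.123 − -0.107)/1.282 = 0.179.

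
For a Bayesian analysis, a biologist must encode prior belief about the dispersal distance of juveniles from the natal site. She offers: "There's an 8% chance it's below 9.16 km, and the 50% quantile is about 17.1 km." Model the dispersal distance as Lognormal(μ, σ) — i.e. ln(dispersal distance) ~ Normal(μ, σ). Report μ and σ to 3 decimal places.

If T ~ Lognormal(μ,σ) then ln T ~ Normal(μ,σ), so the p-quantile of ln T is μ + z_p·σ.
ln(9.16) = 2.215 and ln(17.1) = 2.839; z_{0.08} = -1.405, z_{0.5} = 0.
σ = (2.839 − 2.215)/(0 − (-1.405)) = 0.444.
μ = 2.215 − (-1.405)·0.444 = 2.839.

μ ≈ 2.839, σ ≈ 0.444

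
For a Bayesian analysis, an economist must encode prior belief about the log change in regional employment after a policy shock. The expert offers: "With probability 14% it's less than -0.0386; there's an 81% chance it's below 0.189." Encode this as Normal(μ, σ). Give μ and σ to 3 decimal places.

The p-quantile of Normal(μ,σ) is μ + z_p·σ, with z_{0.14} = -1.08 and z_{0.81} = 0.8779.
Eliminate σ: μ = (z₂·x₁ − z₁·x₂)/(z₂ − z₁) = (0.8779·-0.0386 − (-1.08)·0.189)/1.958 = 0.087.
Then σ = (x₂ − x₁)/(z₂ − z₁) = (0.189 − -0.0386)/1.958 = 0.116.

μ = 0.087, σ = 0.116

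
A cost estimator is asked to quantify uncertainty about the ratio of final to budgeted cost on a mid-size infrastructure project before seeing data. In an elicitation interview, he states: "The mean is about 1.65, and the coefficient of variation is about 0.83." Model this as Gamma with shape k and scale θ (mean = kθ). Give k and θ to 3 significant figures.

For Gamma(k, scale θ): mean = kθ, variance = kθ², so CV = 1/√k.
CV = 0.83, hence k = 1/CV² = 1.45.
Then θ = mean/k = 1.65/1.45 = 1.14.

k ≈ 1.45, θ ≈ 1.14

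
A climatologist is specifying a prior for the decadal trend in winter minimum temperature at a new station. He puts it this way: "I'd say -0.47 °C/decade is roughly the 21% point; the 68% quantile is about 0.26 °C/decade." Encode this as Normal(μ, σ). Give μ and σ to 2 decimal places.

μ = -0.01, σ = 0.57

The p-quantile of Normal(μ,σ) is μ + z_p·σ, with z_{0.21} = -0.8064 and z_{0.68} = 0.4677.
Eliminate σ: μ = (z₂·x₁ − z₁·x₂)/(z₂ − z₁) = (0.4677·-0.47 − (-0.8064)·0.26)/1.274 = -0.01.
Then σ = (x₂ − x₁)/(z₂ − z₁) = (0.26 − -0.47)/1.274 = 0.57.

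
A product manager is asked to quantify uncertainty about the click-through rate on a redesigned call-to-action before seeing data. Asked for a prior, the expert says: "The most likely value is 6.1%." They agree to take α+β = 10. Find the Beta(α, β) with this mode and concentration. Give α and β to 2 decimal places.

α = 1.49, β = 8.51

For α,β > 1 the Beta mode is (α−1)/(α+β−2). With α+β = 10, the mode is (α−1)/8.
Set (α−1)/8 = 0.061 → α = 1 + 0.061·8 = 1.49.
β = 10 − α = 8.51.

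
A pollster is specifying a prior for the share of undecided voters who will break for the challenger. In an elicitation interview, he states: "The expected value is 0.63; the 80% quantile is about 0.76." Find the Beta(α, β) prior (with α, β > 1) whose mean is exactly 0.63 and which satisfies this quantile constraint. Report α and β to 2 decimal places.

α ≈ 6.37, β ≈ 3.74

With mean 0.63 fixed, write α = 0.63s, β = 0.37s where s = α+β.
Need P(θ < 0.76) = 0.8 under Beta(0.63s, 0.37s). Normal approximation: (q−m)/√(m(1−m)/s) ≈ z_{0.8} = 0.842, so s ≈ 0.63·0.37·(0.842)²/(0.76−0.63)² = 9.8.
At s = 9.8: P(θ<0.76) ≈ 0.795. Adjusting to match 0.8 gives s ≈ 10.11.
So α = 0.63·10.11 ≈ 6.37, β = 0.37·10.11 ≈ 3.74.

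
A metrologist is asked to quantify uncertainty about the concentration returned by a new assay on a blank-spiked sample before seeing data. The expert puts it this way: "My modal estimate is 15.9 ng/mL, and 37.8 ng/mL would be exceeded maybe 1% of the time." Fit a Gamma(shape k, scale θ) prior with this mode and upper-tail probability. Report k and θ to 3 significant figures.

k ≈ 7.33, θ ≈ 2.51

Gamma(k,θ) with k>1 has mode (k−1)θ, so θ = 15.9/(k−1).
Need P(X < 37.8) = 0.99 with θ tied to k this way. Start at k = 2, θ = 15.9: P(X<37.8) ≈ 0.687.
Too low — raise k to concentrate. Iterating converges to k ≈ 7.33.
Then θ = 15.9/(7.33−1) ≈ 2.51.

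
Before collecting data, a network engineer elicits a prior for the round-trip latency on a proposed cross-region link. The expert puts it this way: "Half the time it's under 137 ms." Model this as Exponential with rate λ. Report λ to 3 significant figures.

λ ≈ 0.00506

Exponential median = ln 2 / λ, so λ = ln 2 / 137.0 = 0.00506.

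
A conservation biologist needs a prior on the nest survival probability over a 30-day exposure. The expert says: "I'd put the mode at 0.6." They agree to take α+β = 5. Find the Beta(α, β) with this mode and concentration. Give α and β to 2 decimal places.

α = 2.80, β = 2.20

For α,β > 1 the Beta mode is (α−1)/(α+β−2). With α+β = 5, the mode is (α−1)/3.
Set (α−1)/3 = 0.6 → α = 1 + 0.6·3 = 2.80.
β = 5 − α = 2.20.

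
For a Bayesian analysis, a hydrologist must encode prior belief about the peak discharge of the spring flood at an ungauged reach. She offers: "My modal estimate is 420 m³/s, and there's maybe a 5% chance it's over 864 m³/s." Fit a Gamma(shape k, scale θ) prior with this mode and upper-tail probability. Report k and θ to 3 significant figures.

Gamma(k,θ) with k>1 has mode (k−1)θ, so θ = 420/(k−1).
Need P(X < 864) = 0.95 with θ tied to k this way. Start at k = 2, θ = 420: P(X<864) ≈ 0.609.
Too low — raise k to concentrate. Iterating converges to k ≈ 6.32.
Then θ = 420/(6.32−1) ≈ 79.

k ≈ 6.32, θ ≈ 79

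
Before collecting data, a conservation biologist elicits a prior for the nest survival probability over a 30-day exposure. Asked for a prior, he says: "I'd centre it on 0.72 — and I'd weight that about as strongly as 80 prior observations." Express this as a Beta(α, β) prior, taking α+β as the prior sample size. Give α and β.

α = 57.6, β = 22.4

Under the effective-sample-size interpretation, Beta(α, β) has prior mean α/(α+β) and prior sample size α+β.
So α+β = 80 and α/(α+β) = 0.72, giving α = 0.72·80 = 57.6 and β = 80 − 57.6 = 22.4.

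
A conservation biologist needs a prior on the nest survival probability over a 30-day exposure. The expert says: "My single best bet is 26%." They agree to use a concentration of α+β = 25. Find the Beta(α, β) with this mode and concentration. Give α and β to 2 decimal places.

For α,β > 1 the Beta mode is (α−1)/(α+β−2). With α+β = 25, the mode is (α−1)/23.
Set (α−1)/23 = 0.26 → α = 1 + 0.26·23 = 6.98.
β = 25 − α = 18.02.

α = 6.98, β = 18.02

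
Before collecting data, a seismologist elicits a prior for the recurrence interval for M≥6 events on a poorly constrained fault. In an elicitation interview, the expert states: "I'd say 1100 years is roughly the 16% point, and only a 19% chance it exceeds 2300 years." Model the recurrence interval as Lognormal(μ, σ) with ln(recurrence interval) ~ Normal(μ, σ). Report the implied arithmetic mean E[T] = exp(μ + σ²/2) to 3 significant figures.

E[T] ≈ 1760 years

If T ~ Lognormal(μ,σ) then ln T ~ Normal(μ,σ), so the p-quantile of ln T is μ + z_p·σ.
ln(1100) = 7.003 and ln(2300) = 7.741; z_{0.16} = -0.9945, z_{0.81} = 0.8779.
σ = (7.741 − 7.003)/(0.8779 − (-0.9945)) = 0.394.
μ = 7.003 − (-0.9945)·0.394 = 7.395.
E[T] = exp(μ + σ²/2) = exp(7.395 + 0.0776) = 1760 years.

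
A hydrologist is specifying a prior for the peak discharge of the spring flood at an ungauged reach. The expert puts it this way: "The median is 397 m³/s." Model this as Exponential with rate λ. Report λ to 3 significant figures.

Exponential median = ln 2 / λ, so λ = ln 2 / 397.0 = 0.00175.

λ ≈ 0.00175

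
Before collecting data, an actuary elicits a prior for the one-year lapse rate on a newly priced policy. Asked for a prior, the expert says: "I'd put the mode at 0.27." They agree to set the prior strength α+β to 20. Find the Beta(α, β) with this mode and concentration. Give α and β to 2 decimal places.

α = 5.86, β = 14.14

For α,β > 1 the Beta mode is (α−1)/(α+β−2). With α+β = 20, the mode is (α−1)/18.
Set (α−1)/18 = 0.27 → α = 1 + 0.27·18 = 5.86.
β = 20 − α = 14.14.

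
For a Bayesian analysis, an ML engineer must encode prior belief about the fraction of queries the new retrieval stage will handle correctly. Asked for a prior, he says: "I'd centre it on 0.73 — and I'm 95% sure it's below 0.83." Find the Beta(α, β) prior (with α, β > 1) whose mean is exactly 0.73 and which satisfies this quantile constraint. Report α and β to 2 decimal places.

With mean 0.73 fixed, write α = 0.73s, β = 0.27s where s = α+β.
Need P(θ < 0.83) = 0.95 under Beta(0.73s, 0.27s). Normal approximation: (q−m)/√(m(1−m)/s) ≈ z_{0.95} = 1.64, so s ≈ 0.73·0.27·(1.64)²/(0.83−0.73)² = 53.3.
At s = 53.3: P(θ<0.83) ≈ 0.961. Adjusting to match 0.95 gives s ≈ 46.63.
So α = 0.73·46.63 ≈ 34.04, β = 0.27·46.63 ≈ 12.59.

α ≈ 34.04, β ≈ 12.59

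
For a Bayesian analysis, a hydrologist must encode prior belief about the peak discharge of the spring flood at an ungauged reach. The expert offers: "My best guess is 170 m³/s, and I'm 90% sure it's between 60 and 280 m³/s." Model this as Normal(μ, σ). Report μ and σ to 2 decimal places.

A symmetric 90% interval runs μ ± z·σ with z = 1.645.
Half-width = 110, so σ = 110/1.645 = 66.88.
μ is the stated best guess, 170.00.

μ = 170.00, σ = 66.88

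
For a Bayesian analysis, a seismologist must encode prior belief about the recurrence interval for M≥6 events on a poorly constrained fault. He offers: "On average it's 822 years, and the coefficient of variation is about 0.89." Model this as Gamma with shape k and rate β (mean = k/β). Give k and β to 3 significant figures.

k ≈ 1.26, β ≈ 0.00154

For Gamma(k, rate β): mean = k/β, variance = k/β², so CV = 1/√k.
CV = 0.89, hence k = 1/CV² = 1.26.
Then β = k/mean = 1.26/822 = 0.00154.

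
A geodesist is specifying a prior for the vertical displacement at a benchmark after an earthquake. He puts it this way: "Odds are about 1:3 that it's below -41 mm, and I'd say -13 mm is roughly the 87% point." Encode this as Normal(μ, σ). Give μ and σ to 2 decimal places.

μ = -30.51, σ = 15.55

For Normal(μ,σ), the p-quantile is μ + z_p·σ. Here z_{0.25} = -0.6745, z_{0.87} = 1.126.
So -41 = μ − 0.6745σ and -13 = μ + 1.126σ.
Subtracting: σ = (-13 − -41)/(1.126 − (-0.6745)) = 15.55.
Then μ = -41 − (-0.6745)·15.55 = -30.51.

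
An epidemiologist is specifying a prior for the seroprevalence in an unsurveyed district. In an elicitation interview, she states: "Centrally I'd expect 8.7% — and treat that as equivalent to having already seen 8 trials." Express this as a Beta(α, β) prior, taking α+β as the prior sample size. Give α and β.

α = 0.696, β = 7.304

Under the effective-sample-size interpretation, Beta(α, β) has prior mean α/(α+β) and prior sample size α+β.
So α+β = 8 and α/(α+β) = 0.087, giving α = 0.087·8 = 0.696 and β = 8 − 0.696 = 7.304.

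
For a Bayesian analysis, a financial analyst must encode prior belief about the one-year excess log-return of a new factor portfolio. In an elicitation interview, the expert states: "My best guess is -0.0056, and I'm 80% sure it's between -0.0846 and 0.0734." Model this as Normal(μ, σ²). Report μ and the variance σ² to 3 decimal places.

A symmetric 80% interval runs μ ± z·σ with z = 1.282.
Half-width = 0.079, so σ = 0.079/1.282 = 0.0616 and σ² = 0.004.
μ is the stated best guess, -0.006.

μ = -0.006, σ² = 0.004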